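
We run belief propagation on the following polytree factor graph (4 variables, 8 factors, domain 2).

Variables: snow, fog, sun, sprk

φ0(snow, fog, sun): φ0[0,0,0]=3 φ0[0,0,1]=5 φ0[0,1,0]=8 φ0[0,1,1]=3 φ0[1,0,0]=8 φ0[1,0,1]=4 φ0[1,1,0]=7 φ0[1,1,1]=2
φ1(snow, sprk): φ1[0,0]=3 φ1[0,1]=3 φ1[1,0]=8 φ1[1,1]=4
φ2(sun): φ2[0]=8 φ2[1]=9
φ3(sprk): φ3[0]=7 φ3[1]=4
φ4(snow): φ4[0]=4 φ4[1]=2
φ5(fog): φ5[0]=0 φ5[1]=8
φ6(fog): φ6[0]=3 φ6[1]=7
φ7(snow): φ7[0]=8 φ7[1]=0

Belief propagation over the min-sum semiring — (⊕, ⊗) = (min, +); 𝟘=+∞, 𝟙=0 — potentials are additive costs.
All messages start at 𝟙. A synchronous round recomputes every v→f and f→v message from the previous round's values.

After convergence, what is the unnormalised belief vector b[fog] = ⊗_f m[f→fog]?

b[fog] = [26, 36]

init: all messages = 𝟙 over 2 values
r1 m[φ0→snow] = [3, 2]
r1 m[φ0→fog] = [3, 2]
r1 m[φ0→sun] = [3, 2]
r1 m[φ1→snow] = [3, 4]
r1 m[φ1→sprk] = [3, 3]
r1 m[φ2→sun] = [8, 9]
r1 m[φ3→sprk] = [7, 4]
r1 m[φ4→snow] = [4, 2]
r1 m[φ5→fog] = [0, 8]
r1 m[φ6→fog] = [3, 7]
r1 m[φ7→snow] = [8, 0]
r1 m[snow→φ0] = [0, 0]
r1 m[snow→φ1] = [0, 0]
r1 m[snow→φ4] = [0, 0]
r1 m[snow→φ7] = [0, 0]
r1 m[fog→φ0] = [0, 0]
r1 m[fog→φ5] = [0, 0]
r1 m[fog→φ6] = [0, 0]
r1 m[sun→φ0] = [0, 0]
r1 m[sun→φ2] = [0, 0]
r1 m[sprk→φ1] = [0, 0]
r1 m[sprk→φ3] = [0, 0]
r2 m[φ0→snow] = [3, 2]
r2 m[φ0→fog] = [3, 2]
r2 m[φ0→sun] = [3, 2]
r2 m[φ1→snow] = [3, 4]
r2 m[φ1→sprk] = [3, 3]
r2 m[φ2→sun] = [8, 9]
r2 m[φ3→sprk] = [7, 4]
r2 m[φ4→snow] = [4, 2]
r2 m[φ5→fog] = [0, 8]
r2 m[φ6→fog] = [3, 7]
r2 m[φ7→snow] = [8, 0]
r2 m[snow→φ0] = [15, 6]
r2 m[snow→φ1] = [15, 4]
r2 m[snow→φ4] = [14, 6]
r2 m[snow→φ7] = [10, 8]
r2 m[fog→φ0] = [3, 15]
r2 m[fog→φ5] = [6, 9]
r2 m[fog→φ6] = [3, 10]
r2 m[sun→φ0] = [8, 9]
r2 m[sun→φ2] = [3, 2]
r2 m[sprk→φ1] = [7, 4]
r2 m[sprk→φ3] = [3, 3]
r3 m[φ0→snow] = [14, 16]
r3 m[φ0→fog] = [19, 17]
r3 m[φ0→sun] = [17, 13]
r3 m[φ1→snow] = [7, 8]
r3 m[φ1→sprk] = [12, 8]
r3 m[φ2→sun] = [8, 9]
r3 m[φ3→sprk] = [7, 4]
r3 m[φ4→snow] = [4, 2]
r3 m[φ5→fog] = [0, 8]
r3 m[φ6→fog] = [3, 7]
r3 m[φ7→snow] = [8, 0]
r3 m[snow→φ0] = [15, 6]
r3 m[snow→φ1] = [15, 4]
r3 m[snow→φ4] = [14, 6]
r3 m[snow→φ7] = [10, 8]
r3 m[fog→φ0] = [3, 15]
r3 m[fog→φ5] = [6, 9]
r3 m[fog→φ6] = [3, 10]
r3 m[sun→φ0] = [8, 9]
r3 m[sun→φ2] = [3, 2]
r3 m[sprk→φ1] = [7, 4]
r3 m[sprk→φ3] = [3, 3]
r4 m[φ0→snow] = [14, 16]
r4 m[φ0→fog] = [19, 17]
r4 m[φ0→sun] = [17, 13]
r4 m[φ1→snow] = [7, 8]
r4 m[φ1→sprk] = [12, 8]
r4 m[φ2→sun] = [8, 9]
r4 m[φ3→sprk] = [7, 4]
r4 m[φ4→snow] = [4, 2]
r4 m[φ5→fog] = [0, 8]
r4 m[φ6→fog] = [3, 7]
r4 m[φ7→snow] = [8, 0]
r4 m[snow→φ0] = [19, 10]
r4 m[snow→φ1] = [26, 18]
r4 m[snow→φ4] = [29, 24]
r4 m[snow→φ7] = [25, 26]
r4 m[fog→φ0] = [3, 15]
r4 m[fog→φ5] = [22, 24]
r4 m[fog→φ6] = [19, 25]
r4 m[sun→φ0] = [8, 9]
r4 m[sun→φ2] = [17, 13]
r4 m[sprk→φ1] = [7, 4]
r4 m[sprk→φ3] = [12, 8]
r5 m[φ0→snow] = [14, 16]
r5 m[φ0→fog] = [23, 21]
r5 m[φ0→sun] = [21, 17]
r5 m[φ1→snow] = [7, 8]
r5 m[φ1→sprk] = [26, 22]
r5 m[φ2→sun] = [8, 9]
r5 m[φ3→sprk] = [7, 4]
r5 m[φ4→snow] = [4, 2]
r5 m[φ5→fog] = [0, 8]
r5 m[φ6→fog] = [3, 7]
r5 m[φ7→snow] = [8, 0]
r5 m[snow→φ0] = [19, 10]
r5 m[snow→φ1] = [26, 18]
r5 m[snow→φ4] = [29, 24]
r5 m[snow→φ7] = [25, 26]
r5 m[fog→φ0] = [3, 15]
r5 m[fog→φ5] = [22, 24]
r5 m[fog→φ6] = [19, 25]
r5 m[sun→φ0] = [8, 9]
r5 m[sun→φ2] = [17, 13]
r5 m[sprk→φ1] = [7, 4]
r5 m[sprk→φ3] = [12, 8]
r6 m[φ0→snow] = [14, 16]
r6 m[φ0→fog] = [23, 21]
r6 m[φ0→sun] = [21, 17]
r6 m[φ1→snow] = [7, 8]
r6 m[φ1→sprk] = [26, 22]
r6 m[φ2→sun] = [8, 9]
r6 m[φ3→sprk] = [7, 4]
r6 m[φ4→snow] = [4, 2]
r6 m[φ5→fog] = [0, 8]
r6 m[φ6→fog] = [3, 7]
r6 m[φ7→snow] = [8, 0]
r6 m[snow→φ0] = [19, 10]
r6 m[snow→φ1] = [26, 18]
r6 m[snow→φ4] = [29, 24]
r6 m[snow→φ7] = [25, 26]
r6 m[fog→φ0] = [3, 15]
r6 m[fog→φ5] = [26, 28]
r6 m[fog→φ6] = [23, 29]
r6 m[sun→φ0] = [8, 9]
r6 m[sun→φ2] = [21, 17]
r6 m[sprk→φ1] = [7, 4]
r6 m[sprk→φ3] = [26, 22]
r7 m[φ0→snow] = [14, 16]
r7 m[φ0→fog] = [23, 21]
r7 m[φ0→sun] = [21, 17]
r7 m[φ1→snow] = [7, 8]
r7 m[φ1→sprk] = [26, 22]
r7 m[φ2→sun] = [8, 9]
r7 m[φ3→sprk] = [7, 4]
r7 m[φ4→snow] = [4, 2]
r7 m[φ5→fog] = [0, 8]
r7 m[φ6→fog] = [3, 7]
r7 m[φ7→snow] = [8, 0]
r7 m[snow→φ0] = [19, 10]
r7 m[snow→φ1] = [26, 18]
r7 m[snow→φ4] = [29, 24]
r7 m[snow→φ7] = [25, 26]
r7 m[fog→φ0] = [3, 15]
r7 m[fog→φ5] = [26, 28]
r7 m[fog→φ6] = [23, 29]
r7 m[sun→φ0] = [8, 9]
r7 m[sun→φ2] = [21, 17]
r7 m[sprk→φ1] = [7, 4]
r7 m[sprk→φ3] = [26, 22]
fixed point reached at round 7
b[fog] = ⊗ incoming = [26, 36]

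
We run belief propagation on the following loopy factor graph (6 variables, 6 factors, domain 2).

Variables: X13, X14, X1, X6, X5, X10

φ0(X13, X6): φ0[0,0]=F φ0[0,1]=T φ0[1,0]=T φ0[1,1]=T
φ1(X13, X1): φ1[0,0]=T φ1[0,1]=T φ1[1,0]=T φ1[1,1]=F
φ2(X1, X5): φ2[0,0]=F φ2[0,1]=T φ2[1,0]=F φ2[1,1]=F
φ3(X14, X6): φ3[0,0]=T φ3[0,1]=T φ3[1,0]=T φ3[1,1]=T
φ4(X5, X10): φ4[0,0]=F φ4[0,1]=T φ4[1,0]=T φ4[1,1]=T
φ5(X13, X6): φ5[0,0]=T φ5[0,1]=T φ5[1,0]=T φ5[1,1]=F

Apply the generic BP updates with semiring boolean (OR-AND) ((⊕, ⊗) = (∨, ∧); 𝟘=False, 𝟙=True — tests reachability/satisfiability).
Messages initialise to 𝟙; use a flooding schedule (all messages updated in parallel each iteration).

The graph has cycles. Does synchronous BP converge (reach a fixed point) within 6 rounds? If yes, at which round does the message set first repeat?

init: all messages = 𝟙 over 2 values
r1 m[φ0→X13] = [T, T]
r1 m[φ0→X6] = [T, T]
r1 m[φ1→X13] = [T, T]
r1 m[φ1→X1] = [T, T]
r1 m[φ2→X1] = [T, F]
r1 m[φ2→X5] = [F, T]
r1 m[φ3→X14] = [T, T]
r1 m[φ3→X6] = [T, T]
r1 m[φ4→X5] = [T, T]
r1 m[φ4→X10] = [T, T]
r1 m[φ5→X13] = [T, T]
r1 m[φ5→X6] = [T, T]
r1 m[X13→φ0] = [T, T]
r1 m[X13→φ1] = [T, T]
r1 m[X13→φ5] = [T, T]
r1 m[X14→φ3] = [T, T]
r1 m[X1→φ1] = [T, T]
r1 m[X1→φ2] = [T, T]
r1 m[X6→φ0] = [T, T]
r1 m[X6→φ3] = [T, T]
r1 m[X6→φ5] = [T, T]
r1 m[X5→φ2] = [T, T]
r1 m[X5→φ4] = [T, T]
r1 m[X10→φ4] = [T, T]
r2 m[φ0→X13] = [T, T]
r2 m[φ0→X6] = [T, T]
r2 m[φ1→X13] = [T, T]
r2 m[φ1→X1] = [T, T]
r2 m[φ2→X1] = [T, F]
r2 m[φ2→X5] = [F, T]
r2 m[φ3→X14] = [T, T]
r2 m[φ3→X6] = [T, T]
r2 m[φ4→X5] = [T, T]
r2 m[φ4→X10] = [T, T]
r2 m[φ5→X13] = [T, T]
r2 m[φ5→X6] = [T, T]
r2 m[X13→φ0] = [T, T]
r2 m[X13→φ1] = [T, T]
r2 m[X13→φ5] = [T, T]
r2 m[X14→φ3] = [T, T]
r2 m[X1→φ1] = [T, F]
r2 m[X1→φ2] = [T, T]
r2 m[X6→φ0] = [T, T]
r2 m[X6→φ3] = [T, T]
r2 m[X6→φ5] = [T, T]
r2 m[X5→φ2] = [T, T]
r2 m[X5→φ4] = [F, T]
r2 m[X10→φ4] = [T, T]
r3 m[φ0→X13] = [T, T]
r3 m[φ0→X6] = [T, T]
r3 m[φ1→X13] = [T, T]
r3 m[φ1→X1] = [T, T]
r3 m[φ2→X1] = [T, F]
r3 m[φ2→X5] = [F, T]
r3 m[φ3→X14] = [T, T]
r3 m[φ3→X6] = [T, T]
r3 m[φ4→X5] = [T, T]
r3 m[φ4→X10] = [T, T]
r3 m[φ5→X13] = [T, T]
r3 m[φ5→X6] = [T, T]
r3 m[X13→φ0] = [T, T]
r3 m[X13→φ1] = [T, T]
r3 m[X13→φ5] = [T, T]
r3 m[X14→φ3] = [T, T]
r3 m[X1→φ1] = [T, F]
r3 m[X1→φ2] = [T, T]
r3 m[X6→φ0] = [T, T]
r3 m[X6→φ3] = [T, T]
r3 m[X6→φ5] = [T, T]
r3 m[X5→φ2] = [T, T]
r3 m[X5→φ4] = [F, T]
r3 m[X10→φ4] = [T, T]
fixed point reached at round 3
messages reach a fixed point at round 3

CONVERGED at round 3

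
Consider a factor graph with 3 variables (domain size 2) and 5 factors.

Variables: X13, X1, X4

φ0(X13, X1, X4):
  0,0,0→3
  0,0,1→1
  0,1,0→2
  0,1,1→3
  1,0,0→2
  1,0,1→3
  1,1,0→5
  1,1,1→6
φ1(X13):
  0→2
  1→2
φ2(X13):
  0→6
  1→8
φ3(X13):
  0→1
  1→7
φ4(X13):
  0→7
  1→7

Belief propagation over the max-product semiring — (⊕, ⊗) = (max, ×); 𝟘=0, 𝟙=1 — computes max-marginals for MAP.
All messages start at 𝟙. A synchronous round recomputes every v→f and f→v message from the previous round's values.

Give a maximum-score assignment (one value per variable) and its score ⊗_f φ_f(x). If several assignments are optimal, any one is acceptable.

assignment: (X13=1, X1=1, X4=1); score = 4704

init: all messages = 𝟙 over 2 values
r1 m[φ0→X13] = [3, 6]
r1 m[φ0→X1] = [3, 6]
r1 m[φ0→X4] = [5, 6]
r1 m[φ1→X13] = [2, 2]
r1 m[φ2→X13] = [6, 8]
r1 m[φ3→X13] = [1, 7]
r1 m[φ4→X13] = [7, 7]
r1 m[X13→φ0] = [1, 1]
r1 m[X13→φ1] = [1, 1]
r1 m[X13→φ2] = [1, 1]
r1 m[X13→φ3] = [1, 1]
r1 m[X13→φ4] = [1, 1]
r1 m[X1→φ0] = [1, 1]
r1 m[X4→φ0] = [1, 1]
r2 m[φ0→X13] = [3, 6]
r2 m[φ0→X1] = [3, 6]
r2 m[φ0→X4] = [5, 6]
r2 m[φ1→X13] = [2, 2]
r2 m[φ2→X13] = [6, 8]
r2 m[φ3→X13] = [1, 7]
r2 m[φ4→X13] = [7, 7]
r2 m[X13→φ0] = [84, 784]
r2 m[X13→φ1] = [126, 2352]
r2 m[X13→φ2] = [42, 588]
r2 m[X13→φ3] = [252, 672]
r2 m[X13→φ4] = [36, 672]
r2 m[X1→φ0] = [1, 1]
r2 m[X4→φ0] = [1, 1]
r3 m[φ0→X13] = [3, 6]
r3 m[φ0→X1] = [2352, 4704]
r3 m[φ0→X4] = [3920, 4704]
r3 m[φ1→X13] = [2, 2]
r3 m[φ2→X13] = [6, 8]
r3 m[φ3→X13] = [1, 7]
r3 m[φ4→X13] = [7, 7]
r3 m[X13→φ0] = [84, 784]
r3 m[X13→φ1] = [126, 2352]
r3 m[X13→φ2] = [42, 588]
r3 m[X13→φ3] = [252, 672]
r3 m[X13→φ4] = [36, 672]
r3 m[X1→φ0] = [1, 1]
r3 m[X4→φ0] = [1, 1]
r4 m[φ0→X13] = [3, 6]
r4 m[φ0→X1] = [2352, 4704]
r4 m[φ0→X4] = [3920, 4704]
r4 m[φ1→X13] = [2, 2]
r4 m[φ2→X13] = [6, 8]
r4 m[φ3→X13] = [1, 7]
r4 m[φ4→X13] = [7, 7]
r4 m[X13→φ0] = [84, 784]
r4 m[X13→φ1] = [126, 2352]
r4 m[X13→φ2] = [42, 588]
r4 m[X13→φ3] = [252, 672]
r4 m[X13→φ4] = [36, 672]
r4 m[X1→φ0] = [1, 1]
r4 m[X4→φ0] = [1, 1]
fixed point reached at round 4
traceback from X13: (X13=1, X1=1, X4=1), score=4704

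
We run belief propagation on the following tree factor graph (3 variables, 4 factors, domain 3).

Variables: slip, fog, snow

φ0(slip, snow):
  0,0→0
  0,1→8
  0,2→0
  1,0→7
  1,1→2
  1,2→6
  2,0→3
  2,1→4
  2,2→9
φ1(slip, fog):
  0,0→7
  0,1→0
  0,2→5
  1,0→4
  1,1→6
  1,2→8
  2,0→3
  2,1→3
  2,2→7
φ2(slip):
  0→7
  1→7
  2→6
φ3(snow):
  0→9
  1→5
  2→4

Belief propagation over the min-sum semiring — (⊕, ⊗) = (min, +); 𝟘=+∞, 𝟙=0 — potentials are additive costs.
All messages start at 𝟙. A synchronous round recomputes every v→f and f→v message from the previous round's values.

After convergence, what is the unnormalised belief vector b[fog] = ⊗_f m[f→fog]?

init: all messages = 𝟙 over 3 values
r1 m[φ0→slip] = [0, 2, 3]
r1 m[φ0→snow] = [0, 2, 0]
r1 m[φ1→slip] = [0, 4, 3]
r1 m[φ1→fog] = [3, 0, 5]
r1 m[φ2→slip] = [7, 7, 6]
r1 m[φ3→snow] = [9, 5, 4]
r1 m[slip→φ0] = [0, 0, 0]
r1 m[slip→φ1] = [0, 0, 0]
r1 m[slip→φ2] = [0, 0, 0]
r1 m[fog→φ1] = [0, 0, 0]
r1 m[snow→φ0] = [0, 0, 0]
r1 m[snow→φ3] = [0, 0, 0]
r2 m[φ0→slip] = [0, 2, 3]
r2 m[φ0→snow] = [0, 2, 0]
r2 m[φ1→slip] = [0, 4, 3]
r2 m[φ1→fog] = [3, 0, 5]
r2 m[φ2→slip] = [7, 7, 6]
r2 m[φ3→snow] = [9, 5, 4]
r2 m[slip→φ0] = [7, 11, 9]
r2 m[slip→φ1] = [7, 9, 9]
r2 m[slip→φ2] = [0, 6, 6]
r2 m[fog→φ1] = [0, 0, 0]
r2 m[snow→φ0] = [9, 5, 4]
r2 m[snow→φ3] = [0, 2, 0]
r3 m[φ0→slip] = [4, 7, 9]
r3 m[φ0→snow] = [7, 13, 7]
r3 m[φ1→slip] = [0, 4, 3]
r3 m[φ1→fog] = [12, 7, 12]
r3 m[φ2→slip] = [7, 7, 6]
r3 m[φ3→snow] = [9, 5, 4]
r3 m[slip→φ0] = [7, 11, 9]
r3 m[slip→φ1] = [7, 9, 9]
r3 m[slip→φ2] = [0, 6, 6]
r3 m[fog→φ1] = [0, 0, 0]
r3 m[snow→φ0] = [9, 5, 4]
r3 m[snow→φ3] = [0, 2, 0]
r4 m[φ0→slip] = [4, 7, 9]
r4 m[φ0→snow] = [7, 13, 7]
r4 m[φ1→slip] = [0, 4, 3]
r4 m[φ1→fog] = [12, 7, 12]
r4 m[φ2→slip] = [7, 7, 6]
r4 m[φ3→snow] = [9, 5, 4]
r4 m[slip→φ0] = [7, 11, 9]
r4 m[slip→φ1] = [11, 14, 15]
r4 m[slip→φ2] = [4, 11, 12]
r4 m[fog→φ1] = [0, 0, 0]
r4 m[snow→φ0] = [9, 5, 4]
r4 m[snow→φ3] = [7, 13, 7]
r5 m[φ0→slip] = [4, 7, 9]
r5 m[φ0→snow] = [7, 13, 7]
r5 m[φ1→slip] = [0, 4, 3]
r5 m[φ1→fog] = [18, 11, 16]
r5 m[φ2→slip] = [7, 7, 6]
r5 m[φ3→snow] = [9, 5, 4]
r5 m[slip→φ0] = [7, 11, 9]
r5 m[slip→φ1] = [11, 14, 15]
r5 m[slip→φ2] = [4, 11, 12]
r5 m[fog→φ1] = [0, 0, 0]
r5 m[snow→φ0] = [9, 5, 4]
r5 m[snow→φ3] = [7, 13, 7]
r6 m[φ0→slip] = [4, 7, 9]
r6 m[φ0→snow] = [7, 13, 7]
r6 m[φ1→slip] = [0, 4, 3]
r6 m[φ1→fog] = [18, 11, 16]
r6 m[φ2→slip] = [7, 7, 6]
r6 m[φ3→snow] = [9, 5, 4]
r6 m[slip→φ0] = [7, 11, 9]
r6 m[slip→φ1] = [11, 14, 15]
r6 m[slip→φ2] = [4, 11, 12]
r6 m[fog→φ1] = [0, 0, 0]
r6 m[snow→φ0] = [9, 5, 4]
r6 m[snow→φ3] = [7, 13, 7]
fixed point reached at round 6
b[fog] = ⊗ incoming = [18, 11, 16]

b[fog] = [18, 11, 16]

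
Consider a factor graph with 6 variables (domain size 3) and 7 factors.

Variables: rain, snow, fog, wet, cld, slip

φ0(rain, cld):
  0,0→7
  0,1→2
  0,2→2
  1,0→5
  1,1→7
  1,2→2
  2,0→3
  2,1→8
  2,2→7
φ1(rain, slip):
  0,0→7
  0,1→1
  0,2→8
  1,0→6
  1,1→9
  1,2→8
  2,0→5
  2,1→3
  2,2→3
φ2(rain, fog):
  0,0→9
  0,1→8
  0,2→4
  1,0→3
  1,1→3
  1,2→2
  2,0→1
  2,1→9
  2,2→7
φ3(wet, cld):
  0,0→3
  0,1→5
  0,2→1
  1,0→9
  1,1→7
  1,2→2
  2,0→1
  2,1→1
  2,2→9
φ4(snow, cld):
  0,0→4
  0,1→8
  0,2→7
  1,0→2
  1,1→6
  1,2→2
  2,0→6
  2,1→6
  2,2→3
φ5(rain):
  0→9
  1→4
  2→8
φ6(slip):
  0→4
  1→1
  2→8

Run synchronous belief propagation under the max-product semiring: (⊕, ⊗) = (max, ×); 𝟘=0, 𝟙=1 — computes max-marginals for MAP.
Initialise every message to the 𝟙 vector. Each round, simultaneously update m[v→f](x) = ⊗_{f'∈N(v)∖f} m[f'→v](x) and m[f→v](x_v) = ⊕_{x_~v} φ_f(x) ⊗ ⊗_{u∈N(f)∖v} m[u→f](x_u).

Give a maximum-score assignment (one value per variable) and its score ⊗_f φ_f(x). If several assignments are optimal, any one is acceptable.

init: all messages = 𝟙 over 3 values
r1 m[φ0→rain] = [7, 7, 8]
r1 m[φ0→cld] = [7, 8, 7]
r1 m[φ1→rain] = [8, 9, 5]
r1 m[φ1→slip] = [7, 9, 8]
r1 m[φ2→rain] = [9, 3, 9]
r1 m[φ2→fog] = [9, 9, 7]
r1 m[φ3→wet] = [5, 9, 9]
r1 m[φ3→cld] = [9, 7, 9]
r1 m[φ4→snow] = [8, 6, 6]
r1 m[φ4→cld] = [6, 8, 7]
r1 m[φ5→rain] = [9, 4, 8]
r1 m[φ6→slip] = [4, 1, 8]
r1 m[rain→φ0] = [1, 1, 1]
r1 m[rain→φ1] = [1, 1, 1]
r1 m[rain→φ2] = [1, 1, 1]
r1 m[rain→φ5] = [1, 1, 1]
r1 m[snow→φ4] = [1, 1, 1]
r1 m[fog→φ2] = [1, 1, 1]
r1 m[wet→φ3] = [1, 1, 1]
r1 m[cld→φ0] = [1, 1, 1]
r1 m[cld→φ3] = [1, 1, 1]
r1 m[cld→φ4] = [1, 1, 1]
r1 m[slip→φ1] = [1, 1, 1]
r1 m[slip→φ6] = [1, 1, 1]
r2 m[φ0→rain] = [7, 7, 8]
r2 m[φ0→cld] = [7, 8, 7]
r2 m[φ1→rain] = [8, 9, 5]
r2 m[φ1→slip] = [7, 9, 8]
r2 m[φ2→rain] = [9, 3, 9]
r2 m[φ2→fog] = [9, 9, 7]
r2 m[φ3→wet] = [5, 9, 9]
r2 m[φ3→cld] = [9, 7, 9]
r2 m[φ4→snow] = [8, 6, 6]
r2 m[φ4→cld] = [6, 8, 7]
r2 m[φ5→rain] = [9, 4, 8]
r2 m[φ6→slip] = [4, 1, 8]
r2 m[rain→φ0] = [648, 108, 360]
r2 m[rain→φ1] = [567, 84, 576]
r2 m[rain→φ2] = [504, 252, 320]
r2 m[rain→φ5] = [504, 189, 360]
r2 m[snow→φ4] = [1, 1, 1]
r2 m[fog→φ2] = [1, 1, 1]
r2 m[wet→φ3] = [1, 1, 1]
r2 m[cld→φ0] = [54, 56, 63]
r2 m[cld→φ3] = [42, 64, 49]
r2 m[cld→φ4] = [63, 56, 63]
r2 m[slip→φ1] = [4, 1, 8]
r2 m[slip→φ6] = [7, 9, 8]
r3 m[φ0→rain] = [378, 392, 448]
r3 m[φ0→cld] = [4536, 2880, 2520]
r3 m[φ1→rain] = [64, 64, 24]
r3 m[φ1→slip] = [3969, 1728, 4536]
r3 m[φ2→rain] = [9, 3, 9]
r3 m[φ2→fog] = [4536, 4032, 2240]
r3 m[φ3→wet] = [320, 448, 441]
r3 m[φ3→cld] = [9, 7, 9]
r3 m[φ4→snow] = [448, 336, 378]
r3 m[φ4→cld] = [6, 8, 7]
r3 m[φ5→rain] = [9, 4, 8]
r3 m[φ6→slip] = [4, 1, 8]
r3 m[rain→φ0] = [648, 108, 360]
r3 m[rain→φ1] = [567, 84, 576]
r3 m[rain→φ2] = [504, 252, 320]
r3 m[rain→φ5] = [504, 189, 360]
r3 m[snow→φ4] = [1, 1, 1]
r3 m[fog→φ2] = [1, 1, 1]
r3 m[wet→φ3] = [1, 1, 1]
r3 m[cld→φ0] = [54, 56, 63]
r3 m[cld→φ3] = [42, 64, 49]
r3 m[cld→φ4] = [63, 56, 63]
r3 m[slip→φ1] = [4, 1, 8]
r3 m[slip→φ6] = [7, 9, 8]
r4 m[φ0→rain] = [378, 392, 448]
r4 m[φ0→cld] = [4536, 2880, 2520]
r4 m[φ1→rain] = [64, 64, 24]
r4 m[φ1→slip] = [3969, 1728, 4536]
r4 m[φ2→rain] = [9, 3, 9]
r4 m[φ2→fog] = [4536, 4032, 2240]
r4 m[φ3→wet] = [320, 448, 441]
r4 m[φ3→cld] = [9, 7, 9]
r4 m[φ4→snow] = [448, 336, 378]
r4 m[φ4→cld] = [6, 8, 7]
r4 m[φ5→rain] = [9, 4, 8]
r4 m[φ6→slip] = [4, 1, 8]
r4 m[rain→φ0] = [5184, 768, 1728]
r4 m[rain→φ1] = [30618, 4704, 32256]
r4 m[rain→φ2] = [217728, 100352, 86016]
r4 m[rain→φ5] = [217728, 75264, 96768]
r4 m[snow→φ4] = [1, 1, 1]
r4 m[fog→φ2] = [1, 1, 1]
r4 m[wet→φ3] = [1, 1, 1]
r4 m[cld→φ0] = [54, 56, 63]
r4 m[cld→φ3] = [27216, 23040, 17640]
r4 m[cld→φ4] = [40824, 20160, 22680]
r4 m[slip→φ1] = [4, 1, 8]
r4 m[slip→φ6] = [3969, 1728, 4536]
r5 m[φ0→rain] = [378, 392, 448]
r5 m[φ0→cld] = [36288, 13824, 12096]
r5 m[φ1→rain] = [64, 64, 24]
r5 m[φ1→slip] = [214326, 96768, 244944]
r5 m[φ2→rain] = [9, 3, 9]
r5 m[φ2→fog] = [1959552, 1741824, 870912]
r5 m[φ3→wet] = [115200, 244944, 158760]
r5 m[φ3→cld] = [9, 7, 9]
r5 m[φ4→snow] = [163296, 120960, 244944]
r5 m[φ4→cld] = [6, 8, 7]
r5 m[φ5→rain] = [9, 4, 8]
r5 m[φ6→slip] = [4, 1, 8]
r5 m[rain→φ0] = [5184, 768, 1728]
r5 m[rain→φ1] = [30618, 4704, 32256]
r5 m[rain→φ2] = [217728, 100352, 86016]
r5 m[rain→φ5] = [217728, 75264, 96768]
r5 m[snow→φ4] = [1, 1, 1]
r5 m[fog→φ2] = [1, 1, 1]
r5 m[wet→φ3] = [1, 1, 1]
r5 m[cld→φ0] = [54, 56, 63]
r5 m[cld→φ3] = [27216, 23040, 17640]
r5 m[cld→φ4] = [40824, 20160, 22680]
r5 m[slip→φ1] = [4, 1, 8]
r5 m[slip→φ6] = [3969, 1728, 4536]
r6 m[φ0→rain] = [378, 392, 448]
r6 m[φ0→cld] = [36288, 13824, 12096]
r6 m[φ1→rain] = [64, 64, 24]
r6 m[φ1→slip] = [214326, 96768, 244944]
r6 m[φ2→rain] = [9, 3, 9]
r6 m[φ2→fog] = [1959552, 1741824, 870912]
r6 m[φ3→wet] = [115200, 244944, 158760]
r6 m[φ3→cld] = [9, 7, 9]
r6 m[φ4→snow] = [163296, 120960, 244944]
r6 m[φ4→cld] = [6, 8, 7]
r6 m[φ5→rain] = [9, 4, 8]
r6 m[φ6→slip] = [4, 1, 8]
r6 m[rain→φ0] = [5184, 768, 1728]
r6 m[rain→φ1] = [30618, 4704, 32256]
r6 m[rain→φ2] = [217728, 100352, 86016]
r6 m[rain→φ5] = [217728, 75264, 96768]
r6 m[snow→φ4] = [1, 1, 1]
r6 m[fog→φ2] = [1, 1, 1]
r6 m[wet→φ3] = [1, 1, 1]
r6 m[cld→φ0] = [54, 56, 63]
r6 m[cld→φ3] = [217728, 110592, 84672]
r6 m[cld→φ4] = [326592, 96768, 108864]
r6 m[slip→φ1] = [4, 1, 8]
r6 m[slip→φ6] = [214326, 96768, 244944]
r7 m[φ0→rain] = [378, 392, 448]
r7 m[φ0→cld] = [36288, 13824, 12096]
r7 m[φ1→rain] = [64, 64, 24]
r7 m[φ1→slip] = [214326, 96768, 244944]
r7 m[φ2→rain] = [9, 3, 9]
r7 m[φ2→fog] = [1959552, 1741824, 870912]
r7 m[φ3→wet] = [653184, 1959552, 762048]
r7 m[φ3→cld] = [9, 7, 9]
r7 m[φ4→snow] = [1306368, 653184, 1959552]
r7 m[φ4→cld] = [6, 8, 7]
r7 m[φ5→rain] = [9, 4, 8]
r7 m[φ6→slip] = [4, 1, 8]
r7 m[rain→φ0] = [5184, 768, 1728]
r7 m[rain→φ1] = [30618, 4704, 32256]
r7 m[rain→φ2] = [217728, 100352, 86016]
r7 m[rain→φ5] = [217728, 75264, 96768]
r7 m[snow→φ4] = [1, 1, 1]
r7 m[fog→φ2] = [1, 1, 1]
r7 m[wet→φ3] = [1, 1, 1]
r7 m[cld→φ0] = [54, 56, 63]
r7 m[cld→φ3] = [217728, 110592, 84672]
r7 m[cld→φ4] = [326592, 96768, 108864]
r7 m[slip→φ1] = [4, 1, 8]
r7 m[slip→φ6] = [214326, 96768, 244944]
r8 m[φ0→rain] = [378, 392, 448]
r8 m[φ0→cld] = [36288, 13824, 12096]
r8 m[φ1→rain] = [64, 64, 24]
r8 m[φ1→slip] = [214326, 96768, 244944]
r8 m[φ2→rain] = [9, 3, 9]
r8 m[φ2→fog] = [1959552, 1741824, 870912]
r8 m[φ3→wet] = [653184, 1959552, 762048]
r8 m[φ3→cld] = [9, 7, 9]
r8 m[φ4→snow] = [1306368, 653184, 1959552]
r8 m[φ4→cld] = [6, 8, 7]
r8 m[φ5→rain] = [9, 4, 8]
r8 m[φ6→slip] = [4, 1, 8]
r8 m[rain→φ0] = [5184, 768, 1728]
r8 m[rain→φ1] = [30618, 4704, 32256]
r8 m[rain→φ2] = [217728, 100352, 86016]
r8 m[rain→φ5] = [217728, 75264, 96768]
r8 m[snow→φ4] = [1, 1, 1]
r8 m[fog→φ2] = [1, 1, 1]
r8 m[wet→φ3] = [1, 1, 1]
r8 m[cld→φ0] = [54, 56, 63]
r8 m[cld→φ3] = [217728, 110592, 84672]
r8 m[cld→φ4] = [326592, 96768, 108864]
r8 m[slip→φ1] = [4, 1, 8]
r8 m[slip→φ6] = [214326, 96768, 244944]
fixed point reached at round 8
traceback from rain: (rain=0, snow=2, fog=0, wet=1, cld=0, slip=2), score=1959552

assignment: (rain=0, snow=2, fog=0, wet=1, cld=0, slip=2); score = 1959552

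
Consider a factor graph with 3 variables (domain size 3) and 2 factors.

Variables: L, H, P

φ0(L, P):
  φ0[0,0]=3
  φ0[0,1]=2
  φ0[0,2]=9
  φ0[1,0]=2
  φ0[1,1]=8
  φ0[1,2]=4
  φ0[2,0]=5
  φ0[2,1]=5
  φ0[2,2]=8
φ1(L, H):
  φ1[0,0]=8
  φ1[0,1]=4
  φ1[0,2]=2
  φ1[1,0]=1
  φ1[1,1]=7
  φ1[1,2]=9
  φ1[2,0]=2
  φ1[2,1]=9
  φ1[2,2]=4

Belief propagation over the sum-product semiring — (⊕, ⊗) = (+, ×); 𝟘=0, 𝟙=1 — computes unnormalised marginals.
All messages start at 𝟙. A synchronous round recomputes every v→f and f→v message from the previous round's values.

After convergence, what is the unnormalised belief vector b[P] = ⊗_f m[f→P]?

init: all messages = 𝟙 over 3 values
r1 m[φ0→L] = [14, 14, 18]
r1 m[φ0→P] = [10, 15, 21]
r1 m[φ1→L] = [14, 17, 15]
r1 m[φ1→H] = [11, 20, 15]
r1 m[L→φ0] = [1, 1, 1]
r1 m[L→φ1] = [1, 1, 1]
r1 m[H→φ1] = [1, 1, 1]
r1 m[P→φ0] = [1, 1, 1]
r2 m[φ0→L] = [14, 14, 18]
r2 m[φ0→P] = [10, 15, 21]
r2 m[φ1→L] = [14, 17, 15]
r2 m[φ1→H] = [11, 20, 15]
r2 m[L→φ0] = [14, 17, 15]
r2 m[L→φ1] = [14, 14, 18]
r2 m[H→φ1] = [1, 1, 1]
r2 m[P→φ0] = [1, 1, 1]
r3 m[φ0→L] = [14, 14, 18]
r3 m[φ0→P] = [151, 239, 314]
r3 m[φ1→L] = [14, 17, 15]
r3 m[φ1→H] = [162, 316, 226]
r3 m[L→φ0] = [14, 17, 15]
r3 m[L→φ1] = [14, 14, 18]
r3 m[H→φ1] = [1, 1, 1]
r3 m[P→φ0] = [1, 1, 1]
r4 m[φ0→L] = [14, 14, 18]
r4 m[φ0→P] = [151, 239, 314]
r4 m[φ1→L] = [14, 17, 15]
r4 m[φ1→H] = [162, 316, 226]
r4 m[L→φ0] = [14, 17, 15]
r4 m[L→φ1] = [14, 14, 18]
r4 m[H→φ1] = [1, 1, 1]
r4 m[P→φ0] = [1, 1, 1]
fixed point reached at round 4
b[P] = ⊗ incoming = [151, 239, 314]

b[P] = [151, 239, 314]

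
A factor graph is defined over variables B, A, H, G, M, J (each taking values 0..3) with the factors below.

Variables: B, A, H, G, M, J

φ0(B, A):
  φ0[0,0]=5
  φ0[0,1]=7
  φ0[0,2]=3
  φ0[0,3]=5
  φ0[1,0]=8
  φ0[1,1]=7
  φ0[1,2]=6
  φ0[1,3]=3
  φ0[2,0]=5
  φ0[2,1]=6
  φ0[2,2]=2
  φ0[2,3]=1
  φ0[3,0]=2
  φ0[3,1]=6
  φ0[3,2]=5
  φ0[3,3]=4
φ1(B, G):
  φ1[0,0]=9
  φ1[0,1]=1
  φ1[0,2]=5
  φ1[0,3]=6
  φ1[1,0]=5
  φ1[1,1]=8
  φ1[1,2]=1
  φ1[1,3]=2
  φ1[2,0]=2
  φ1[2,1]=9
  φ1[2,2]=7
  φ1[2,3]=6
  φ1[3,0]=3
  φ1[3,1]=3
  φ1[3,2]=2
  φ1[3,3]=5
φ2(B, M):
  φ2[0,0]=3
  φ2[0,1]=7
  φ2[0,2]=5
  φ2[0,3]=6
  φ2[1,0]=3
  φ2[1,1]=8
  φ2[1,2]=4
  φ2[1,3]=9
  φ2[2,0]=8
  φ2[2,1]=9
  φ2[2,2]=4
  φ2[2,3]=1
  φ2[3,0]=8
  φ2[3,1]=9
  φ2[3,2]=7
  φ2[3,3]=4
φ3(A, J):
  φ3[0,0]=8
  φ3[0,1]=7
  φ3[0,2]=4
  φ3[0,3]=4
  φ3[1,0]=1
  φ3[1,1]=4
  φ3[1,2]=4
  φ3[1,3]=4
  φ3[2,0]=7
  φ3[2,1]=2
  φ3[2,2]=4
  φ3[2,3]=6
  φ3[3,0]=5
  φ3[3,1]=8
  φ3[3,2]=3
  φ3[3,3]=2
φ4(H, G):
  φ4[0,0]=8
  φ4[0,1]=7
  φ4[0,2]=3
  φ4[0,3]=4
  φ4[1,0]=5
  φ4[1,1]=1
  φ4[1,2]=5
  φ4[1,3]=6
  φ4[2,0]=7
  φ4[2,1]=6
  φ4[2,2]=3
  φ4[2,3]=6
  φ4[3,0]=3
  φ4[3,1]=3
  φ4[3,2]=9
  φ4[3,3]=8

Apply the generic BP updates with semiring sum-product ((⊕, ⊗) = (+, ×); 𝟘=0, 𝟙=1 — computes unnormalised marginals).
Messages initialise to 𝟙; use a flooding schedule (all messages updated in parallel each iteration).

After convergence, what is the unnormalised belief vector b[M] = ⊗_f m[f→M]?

b[M] = [2533539, 4102687, 2442716, 2709264]

init: all messages = 𝟙 over 4 values
r1 m[φ0→B] = [20, 24, 14, 17]
r1 m[φ0→A] = [20, 26, 16, 13]
r1 m[φ1→B] = [21, 16, 24, 13]
r1 m[φ1→G] = [19, 21, 15, 19]
r1 m[φ2→B] = [21, 24, 22, 28]
r1 m[φ2→M] = [22, 33, 20, 20]
r1 m[φ3→A] = [23, 13, 19, 18]
r1 m[φ3→J] = [21, 21, 15, 16]
r1 m[φ4→H] = [22, 17, 22, 23]
r1 m[φ4→G] = [23, 17, 20, 24]
r1 m[B→φ0] = [1, 1, 1, 1]
r1 m[B→φ1] = [1, 1, 1, 1]
r1 m[B→φ2] = [1, 1, 1, 1]
r1 m[A→φ0] = [1, 1, 1, 1]
r1 m[A→φ3] = [1, 1, 1, 1]
r1 m[H→φ4] = [1, 1, 1, 1]
r1 m[G→φ1] = [1, 1, 1, 1]
r1 m[G→φ4] = [1, 1, 1, 1]
r1 m[M→φ2] = [1, 1, 1, 1]
r1 m[J→φ3] = [1, 1, 1, 1]
r2 m[φ0→B] = [20, 24, 14, 17]
r2 m[φ0→A] = [20, 26, 16, 13]
r2 m[φ1→B] = [21, 16, 24, 13]
r2 m[φ1→G] = [19, 21, 15, 19]
r2 m[φ2→B] = [21, 24, 22, 28]
r2 m[φ2→M] = [22, 33, 20, 20]
r2 m[φ3→A] = [23, 13, 19, 18]
r2 m[φ3→J] = [21, 21, 15, 16]
r2 m[φ4→H] = [22, 17, 22, 23]
r2 m[φ4→G] = [23, 17, 20, 24]
r2 m[B→φ0] = [441, 384, 528, 364]
r2 m[B→φ1] = [420, 576, 308, 476]
r2 m[B→φ2] = [420, 384, 336, 221]
r2 m[A→φ0] = [23, 13, 19, 18]
r2 m[A→φ3] = [20, 26, 16, 13]
r2 m[H→φ4] = [1, 1, 1, 1]
r2 m[G→φ1] = [23, 17, 20, 24]
r2 m[G→φ4] = [19, 21, 15, 19]
r2 m[M→φ2] = [1, 1, 1, 1]
r2 m[J→φ3] = [1, 1, 1, 1]
r3 m[φ0→B] = [353, 443, 249, 291]
r3 m[φ0→A] = [8645, 11127, 6503, 5341]
r3 m[φ1→B] = [468, 319, 483, 280]
r3 m[φ1→G] = [8704, 9228, 5784, 7900]
r3 m[φ2→B] = [21, 24, 22, 28]
r3 m[φ2→M] = [6868, 11025, 6527, 7196]
r3 m[φ3→A] = [23, 13, 19, 18]
r3 m[φ3→J] = [363, 380, 287, 306]
r3 m[φ4→H] = [420, 305, 418, 407]
r3 m[φ4→G] = [23, 17, 20, 24]
r3 m[B→φ0] = [441, 384, 528, 364]
r3 m[B→φ1] = [420, 576, 308, 476]
r3 m[B→φ2] = [420, 384, 336, 221]
r3 m[A→φ0] = [23, 13, 19, 18]
r3 m[A→φ3] = [20, 26, 16, 13]
r3 m[H→φ4] = [1, 1, 1, 1]
r3 m[G→φ1] = [23, 17, 20, 24]
r3 m[G→φ4] = [19, 21, 15, 19]
r3 m[M→φ2] = [1, 1, 1, 1]
r3 m[J→φ3] = [1, 1, 1, 1]
r4 m[φ0→B] = [353, 443, 249, 291]
r4 m[φ0→A] = [8645, 11127, 6503, 5341]
r4 m[φ1→B] = [468, 319, 483, 280]
r4 m[φ1→G] = [8704, 9228, 5784, 7900]
r4 m[φ2→B] = [21, 24, 22, 28]
r4 m[φ2→M] = [6868, 11025, 6527, 7196]
r4 m[φ3→A] = [23, 13, 19, 18]
r4 m[φ3→J] = [363, 380, 287, 306]
r4 m[φ4→H] = [420, 305, 418, 407]
r4 m[φ4→G] = [23, 17, 20, 24]
r4 m[B→φ0] = [9828, 7656, 10626, 7840]
r4 m[B→φ1] = [7413, 10632, 5478, 8148]
r4 m[B→φ2] = [165204, 141317, 120267, 81480]
r4 m[A→φ0] = [23, 13, 19, 18]
r4 m[A→φ3] = [8645, 11127, 6503, 5341]
r4 m[H→φ4] = [1, 1, 1, 1]
r4 m[G→φ1] = [23, 17, 20, 24]
r4 m[G→φ4] = [8704, 9228, 5784, 7900]
r4 m[M→φ2] = [1, 1, 1, 1]
r4 m[J→φ3] = [1, 1, 1, 1]
r5 m[φ0→B] = [353, 443, 249, 291]
r5 m[φ0→A] = [179198, 233184, 135872, 114094]
r5 m[φ1→B] = [468, 319, 483, 280]
r5 m[φ1→G] = [155277, 166215, 102339, 139350]
r5 m[φ2→B] = [21, 24, 22, 28]
r5 m[φ2→M] = [2533539, 4102687, 2442716, 2709264]
r5 m[φ3→A] = [23, 13, 19, 18]
r5 m[φ3→J] = [152513, 160757, 121123, 128788]
r5 m[φ4→H] = [183180, 129068, 181048, 169052]
r5 m[φ4→G] = [23, 17, 20, 24]
r5 m[B→φ0] = [9828, 7656, 10626, 7840]
r5 m[B→φ1] = [7413, 10632, 5478, 8148]
r5 m[B→φ2] = [165204, 141317, 120267, 81480]
r5 m[A→φ0] = [23, 13, 19, 18]
r5 m[A→φ3] = [8645, 11127, 6503, 5341]
r5 m[H→φ4] = [1, 1, 1, 1]
r5 m[G→φ1] = [23, 17, 20, 24]
r5 m[G→φ4] = [8704, 9228, 5784, 7900]
r5 m[M→φ2] = [1, 1, 1, 1]
r5 m[J→φ3] = [1, 1, 1, 1]
r6 m[φ0→B] = [353, 443, 249, 291]
r6 m[φ0→A] = [179198, 233184, 135872, 114094]
r6 m[φ1→B] = [468, 319, 483, 280]
r6 m[φ1→G] = [155277, 166215, 102339, 139350]
r6 m[φ2→B] = [21, 24, 22, 28]
r6 m[φ2→M] = [2533539, 4102687, 2442716, 2709264]
r6 m[φ3→A] = [23, 13, 19, 18]
r6 m[φ3→J] = [152513, 160757, 121123, 128788]
r6 m[φ4→H] = [183180, 129068, 181048, 169052]
r6 m[φ4→G] = [23, 17, 20, 24]
r6 m[B→φ0] = [9828, 7656, 10626, 7840]
r6 m[B→φ1] = [7413, 10632, 5478, 8148]
r6 m[B→φ2] = [165204, 141317, 120267, 81480]
r6 m[A→φ0] = [23, 13, 19, 18]
r6 m[A→φ3] = [179198, 233184, 135872, 114094]
r6 m[H→φ4] = [1, 1, 1, 1]
r6 m[G→φ1] = [23, 17, 20, 24]
r6 m[G→φ4] = [155277, 166215, 102339, 139350]
r6 m[M→φ2] = [1, 1, 1, 1]
r6 m[J→φ3] = [1, 1, 1, 1]
r7 m[φ0→B] = [353, 443, 249, 291]
r7 m[φ0→A] = [179198, 233184, 135872, 114094]
r7 m[φ1→B] = [468, 319, 483, 280]
r7 m[φ1→G] = [155277, 166215, 102339, 139350]
r7 m[φ2→B] = [21, 24, 22, 28]
r7 m[φ2→M] = [2533539, 4102687, 2442716, 2709264]
r7 m[φ3→A] = [23, 13, 19, 18]
r7 m[φ3→J] = [3188342, 3371618, 2535298, 2692948]
r7 m[φ4→H] = [3270138, 2290395, 3227346, 3000327]
r7 m[φ4→G] = [23, 17, 20, 24]
r7 m[B→φ0] = [9828, 7656, 10626, 7840]
r7 m[B→φ1] = [7413, 10632, 5478, 8148]
r7 m[B→φ2] = [165204, 141317, 120267, 81480]
r7 m[A→φ0] = [23, 13, 19, 18]
r7 m[A→φ3] = [179198, 233184, 135872, 114094]
r7 m[H→φ4] = [1, 1, 1, 1]
r7 m[G→φ1] = [23, 17, 20, 24]
r7 m[G→φ4] = [155277, 166215, 102339, 139350]
r7 m[M→φ2] = [1, 1, 1, 1]
r7 m[J→φ3] = [1, 1, 1, 1]
r8 m[φ0→B] = [353, 443, 249, 291]
r8 m[φ0→A] = [179198, 233184, 135872, 114094]
r8 m[φ1→B] = [468, 319, 483, 280]
r8 m[φ1→G] = [155277, 166215, 102339, 139350]
r8 m[φ2→B] = [21, 24, 22, 28]
r8 m[φ2→M] = [2533539, 4102687, 2442716, 2709264]
r8 m[φ3→A] = [23, 13, 19, 18]
r8 m[φ3→J] = [3188342, 3371618, 2535298, 2692948]
r8 m[φ4→H] = [3270138, 2290395, 3227346, 3000327]
r8 m[φ4→G] = [23, 17, 20, 24]
r8 m[B→φ0] = [9828, 7656, 10626, 7840]
r8 m[B→φ1] = [7413, 10632, 5478, 8148]
r8 m[B→φ2] = [165204, 141317, 120267, 81480]
r8 m[A→φ0] = [23, 13, 19, 18]
r8 m[A→φ3] = [179198, 233184, 135872, 114094]
r8 m[H→φ4] = [1, 1, 1, 1]
r8 m[G→φ1] = [23, 17, 20, 24]
r8 m[G→φ4] = [155277, 166215, 102339, 139350]
r8 m[M→φ2] = [1, 1, 1, 1]
r8 m[J→φ3] = [1, 1, 1, 1]
fixed point reached at round 8
b[M] = ⊗ incoming = [2533539, 4102687, 2442716, 2709264]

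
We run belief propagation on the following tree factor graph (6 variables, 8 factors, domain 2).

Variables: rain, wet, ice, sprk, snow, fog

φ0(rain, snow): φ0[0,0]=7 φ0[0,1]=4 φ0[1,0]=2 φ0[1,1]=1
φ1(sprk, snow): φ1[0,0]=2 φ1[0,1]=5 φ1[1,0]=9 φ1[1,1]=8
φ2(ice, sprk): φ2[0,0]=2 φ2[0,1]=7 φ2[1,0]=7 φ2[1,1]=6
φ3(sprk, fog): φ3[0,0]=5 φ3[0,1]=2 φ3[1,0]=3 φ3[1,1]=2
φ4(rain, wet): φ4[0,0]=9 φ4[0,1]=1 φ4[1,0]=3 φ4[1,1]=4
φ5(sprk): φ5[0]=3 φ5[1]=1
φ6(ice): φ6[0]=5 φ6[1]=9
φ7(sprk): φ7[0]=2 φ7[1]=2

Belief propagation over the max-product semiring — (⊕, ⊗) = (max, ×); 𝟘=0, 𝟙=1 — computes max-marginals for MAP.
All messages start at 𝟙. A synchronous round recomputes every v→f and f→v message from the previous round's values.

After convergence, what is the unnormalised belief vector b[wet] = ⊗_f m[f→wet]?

init: all messages = 𝟙 over 2 values
r1 m[φ0→rain] = [7, 2]
r1 m[φ0→snow] = [7, 4]
r1 m[φ1→sprk] = [5, 9]
r1 m[φ1→snow] = [9, 8]
r1 m[φ2→ice] = [7, 7]
r1 m[φ2→sprk] = [7, 7]
r1 m[φ3→sprk] = [5, 3]
r1 m[φ3→fog] = [5, 2]
r1 m[φ4→rain] = [9, 4]
r1 m[φ4→wet] = [9, 4]
r1 m[φ5→sprk] = [3, 1]
r1 m[φ6→ice] = [5, 9]
r1 m[φ7→sprk] = [2, 2]
r1 m[rain→φ0] = [1, 1]
r1 m[rain→φ4] = [1, 1]
r1 m[wet→φ4] = [1, 1]
r1 m[ice→φ2] = [1, 1]
r1 m[ice→φ6] = [1, 1]
r1 m[sprk→φ1] = [1, 1]
r1 m[sprk→φ2] = [1, 1]
r1 m[sprk→φ3] = [1, 1]
r1 m[sprk→φ5] = [1, 1]
r1 m[sprk→φ7] = [1, 1]
r1 m[snow→φ0] = [1, 1]
r1 m[snow→φ1] = [1, 1]
r1 m[fog→φ3] = [1, 1]
r2 m[φ0→rain] = [7, 2]
r2 m[φ0→snow] = [7, 4]
r2 m[φ1→sprk] = [5, 9]
r2 m[φ1→snow] = [9, 8]
r2 m[φ2→ice] = [7, 7]
r2 m[φ2→sprk] = [7, 7]
r2 m[φ3→sprk] = [5, 3]
r2 m[φ3→fog] = [5, 2]
r2 m[φ4→rain] = [9, 4]
r2 m[φ4→wet] = [9, 4]
r2 m[φ5→sprk] = [3, 1]
r2 m[φ6→ice] = [5, 9]
r2 m[φ7→sprk] = [2, 2]
r2 m[rain→φ0] = [9, 4]
r2 m[rain→φ4] = [7, 2]
r2 m[wet→φ4] = [1, 1]
r2 m[ice→φ2] = [5, 9]
r2 m[ice→φ6] = [7, 7]
r2 m[sprk→φ1] = [210, 42]
r2 m[sprk→φ2] = [150, 54]
r2 m[sprk→φ3] = [210, 126]
r2 m[sprk→φ5] = [350, 378]
r2 m[sprk→φ7] = [525, 189]
r2 m[snow→φ0] = [9, 8]
r2 m[snow→φ1] = [7, 4]
r2 m[fog→φ3] = [1, 1]
r3 m[φ0→rain] = [63, 18]
r3 m[φ0→snow] = [63, 36]
r3 m[φ1→sprk] = [20, 63]
r3 m[φ1→snow] = [420, 1050]
r3 m[φ2→ice] = [378, 1050]
r3 m[φ2→sprk] = [63, 54]
r3 m[φ3→sprk] = [5, 3]
r3 m[φ3→fog] = [1050, 420]
r3 m[φ4→rain] = [9, 4]
r3 m[φ4→wet] = [63, 8]
r3 m[φ5→sprk] = [3, 1]
r3 m[φ6→ice] = [5, 9]
r3 m[φ7→sprk] = [2, 2]
r3 m[rain→φ0] = [9, 4]
r3 m[rain→φ4] = [7, 2]
r3 m[wet→φ4] = [1, 1]
r3 m[ice→φ2] = [5, 9]
r3 m[ice→φ6] = [7, 7]
r3 m[sprk→φ1] = [210, 42]
r3 m[sprk→φ2] = [150, 54]
r3 m[sprk→φ3] = [210, 126]
r3 m[sprk→φ5] = [350, 378]
r3 m[sprk→φ7] = [525, 189]
r3 m[snow→φ0] = [9, 8]
r3 m[snow→φ1] = [7, 4]
r3 m[fog→φ3] = [1, 1]
r4 m[φ0→rain] = [63, 18]
r4 m[φ0→snow] = [63, 36]
r4 m[φ1→sprk] = [20, 63]
r4 m[φ1→snow] = [420, 1050]
r4 m[φ2→ice] = [378, 1050]
r4 m[φ2→sprk] = [63, 54]
r4 m[φ3→sprk] = [5, 3]
r4 m[φ3→fog] = [1050, 420]
r4 m[φ4→rain] = [9, 4]
r4 m[φ4→wet] = [63, 8]
r4 m[φ5→sprk] = [3, 1]
r4 m[φ6→ice] = [5, 9]
r4 m[φ7→sprk] = [2, 2]
r4 m[rain→φ0] = [9, 4]
r4 m[rain→φ4] = [63, 18]
r4 m[wet→φ4] = [1, 1]
r4 m[ice→φ2] = [5, 9]
r4 m[ice→φ6] = [378, 1050]
r4 m[sprk→φ1] = [1890, 324]
r4 m[sprk→φ2] = [600, 378]
r4 m[sprk→φ3] = [7560, 6804]
r4 m[sprk→φ5] = [12600, 20412]
r4 m[sprk→φ7] = [18900, 10206]
r4 m[snow→φ0] = [420, 1050]
r4 m[snow→φ1] = [63, 36]
r4 m[fog→φ3] = [1, 1]
r5 m[φ0→rain] = [4200, 1050]
r5 m[φ0→snow] = [63, 36]
r5 m[φ1→sprk] = [180, 567]
r5 m[φ1→snow] = [3780, 9450]
r5 m[φ2→ice] = [2646, 4200]
r5 m[φ2→sprk] = [63, 54]
r5 m[φ3→sprk] = [5, 3]
r5 m[φ3→fog] = [37800, 15120]
r5 m[φ4→rain] = [9, 4]
r5 m[φ4→wet] = [567, 72]
r5 m[φ5→sprk] = [3, 1]
r5 m[φ6→ice] = [5, 9]
r5 m[φ7→sprk] = [2, 2]
r5 m[rain→φ0] = [9, 4]
r5 m[rain→φ4] = [63, 18]
r5 m[wet→φ4] = [1, 1]
r5 m[ice→φ2] = [5, 9]
r5 m[ice→φ6] = [378, 1050]
r5 m[sprk→φ1] = [1890, 324]
r5 m[sprk→φ2] = [600, 378]
r5 m[sprk→φ3] = [7560, 6804]
r5 m[sprk→φ5] = [12600, 20412]
r5 m[sprk→φ7] = [18900, 10206]
r5 m[snow→φ0] = [420, 1050]
r5 m[snow→φ1] = [63, 36]
r5 m[fog→φ3] = [1, 1]
r6 m[φ0→rain] = [4200, 1050]
r6 m[φ0→snow] = [63, 36]
r6 m[φ1→sprk] = [180, 567]
r6 m[φ1→snow] = [3780, 9450]
r6 m[φ2→ice] = [2646, 4200]
r6 m[φ2→sprk] = [63, 54]
r6 m[φ3→sprk] = [5, 3]
r6 m[φ3→fog] = [37800, 15120]
r6 m[φ4→rain] = [9, 4]
r6 m[φ4→wet] = [567, 72]
r6 m[φ5→sprk] = [3, 1]
r6 m[φ6→ice] = [5, 9]
r6 m[φ7→sprk] = [2, 2]
r6 m[rain→φ0] = [9, 4]
r6 m[rain→φ4] = [4200, 1050]
r6 m[wet→φ4] = [1, 1]
r6 m[ice→φ2] = [5, 9]
r6 m[ice→φ6] = [2646, 4200]
r6 m[sprk→φ1] = [1890, 324]
r6 m[sprk→φ2] = [5400, 3402]
r6 m[sprk→φ3] = [68040, 61236]
r6 m[sprk→φ5] = [113400, 183708]
r6 m[sprk→φ7] = [170100, 91854]
r6 m[snow→φ0] = [3780, 9450]
r6 m[snow→φ1] = [63, 36]
r6 m[fog→φ3] = [1, 1]
r7 m[φ0→rain] = [37800, 9450]
r7 m[φ0→snow] = [63, 36]
r7 m[φ1→sprk] = [180, 567]
r7 m[φ1→snow] = [3780, 9450]
r7 m[φ2→ice] = [23814, 37800]
r7 m[φ2→sprk] = [63, 54]
r7 m[φ3→sprk] = [5, 3]
r7 m[φ3→fog] = [340200, 136080]
r7 m[φ4→rain] = [9, 4]
r7 m[φ4→wet] = [37800, 4200]
r7 m[φ5→sprk] = [3, 1]
r7 m[φ6→ice] = [5, 9]
r7 m[φ7→sprk] = [2, 2]
r7 m[rain→φ0] = [9, 4]
r7 m[rain→φ4] = [4200, 1050]
r7 m[wet→φ4] = [1, 1]
r7 m[ice→φ2] = [5, 9]
r7 m[ice→φ6] = [2646, 4200]
r7 m[sprk→φ1] = [1890, 324]
r7 m[sprk→φ2] = [5400, 3402]
r7 m[sprk→φ3] = [68040, 61236]
r7 m[sprk→φ5] = [113400, 183708]
r7 m[sprk→φ7] = [170100, 91854]
r7 m[snow→φ0] = [3780, 9450]
r7 m[snow→φ1] = [63, 36]
r7 m[fog→φ3] = [1, 1]
r8 m[φ0→rain] = [37800, 9450]
r8 m[φ0→snow] = [63, 36]
r8 m[φ1→sprk] = [180, 567]
r8 m[φ1→snow] = [3780, 9450]
r8 m[φ2→ice] = [23814, 37800]
r8 m[φ2→sprk] = [63, 54]
r8 m[φ3→sprk] = [5, 3]
r8 m[φ3→fog] = [340200, 136080]
r8 m[φ4→rain] = [9, 4]
r8 m[φ4→wet] = [37800, 4200]
r8 m[φ5→sprk] = [3, 1]
r8 m[φ6→ice] = [5, 9]
r8 m[φ7→sprk] = [2, 2]
r8 m[rain→φ0] = [9, 4]
r8 m[rain→φ4] = [37800, 9450]
r8 m[wet→φ4] = [1, 1]
r8 m[ice→φ2] = [5, 9]
r8 m[ice→φ6] = [23814, 37800]
r8 m[sprk→φ1] = [1890, 324]
r8 m[sprk→φ2] = [5400, 3402]
r8 m[sprk→φ3] = [68040, 61236]
r8 m[sprk→φ5] = [113400, 183708]
r8 m[sprk→φ7] = [170100, 91854]
r8 m[snow→φ0] = [3780, 9450]
r8 m[snow→φ1] = [63, 36]
r8 m[fog→φ3] = [1, 1]
r9 m[φ0→rain] = [37800, 9450]
r9 m[φ0→snow] = [63, 36]
r9 m[φ1→sprk] = [180, 567]
r9 m[φ1→snow] = [3780, 9450]
r9 m[φ2→ice] = [23814, 37800]
r9 m[φ2→sprk] = [63, 54]
r9 m[φ3→sprk] = [5, 3]
r9 m[φ3→fog] = [340200, 136080]
r9 m[φ4→rain] = [9, 4]
r9 m[φ4→wet] = [340200, 37800]
r9 m[φ5→sprk] = [3, 1]
r9 m[φ6→ice] = [5, 9]
r9 m[φ7→sprk] = [2, 2]
r9 m[rain→φ0] = [9, 4]
r9 m[rain→φ4] = [37800, 9450]
r9 m[wet→φ4] = [1, 1]
r9 m[ice→φ2] = [5, 9]
r9 m[ice→φ6] = [23814, 37800]
r9 m[sprk→φ1] = [1890, 324]
r9 m[sprk→φ2] = [5400, 3402]
r9 m[sprk→φ3] = [68040, 61236]
r9 m[sprk→φ5] = [113400, 183708]
r9 m[sprk→φ7] = [170100, 91854]
r9 m[snow→φ0] = [3780, 9450]
r9 m[snow→φ1] = [63, 36]
r9 m[fog→φ3] = [1, 1]
r10 m[φ0→rain] = [37800, 9450]
r10 m[φ0→snow] = [63, 36]
r10 m[φ1→sprk] = [180, 567]
r10 m[φ1→snow] = [3780, 9450]
r10 m[φ2→ice] = [23814, 37800]
r10 m[φ2→sprk] = [63, 54]
r10 m[φ3→sprk] = [5, 3]
r10 m[φ3→fog] = [340200, 136080]
r10 m[φ4→rain] = [9, 4]
r10 m[φ4→wet] = [340200, 37800]
r10 m[φ5→sprk] = [3, 1]
r10 m[φ6→ice] = [5, 9]
r10 m[φ7→sprk] = [2, 2]
r10 m[rain→φ0] = [9, 4]
r10 m[rain→φ4] = [37800, 9450]
r10 m[wet→φ4] = [1, 1]
r10 m[ice→φ2] = [5, 9]
r10 m[ice→φ6] = [23814, 37800]
r10 m[sprk→φ1] = [1890, 324]
r10 m[sprk→φ2] = [5400, 3402]
r10 m[sprk→φ3] = [68040, 61236]
r10 m[sprk→φ5] = [113400, 183708]
r10 m[sprk→φ7] = [170100, 91854]
r10 m[snow→φ0] = [3780, 9450]
r10 m[snow→φ1] = [63, 36]
r10 m[fog→φ3] = [1, 1]
fixed point reached at round 10
b[wet] = ⊗ incoming = [340200, 37800]

b[wet] = [340200, 37800]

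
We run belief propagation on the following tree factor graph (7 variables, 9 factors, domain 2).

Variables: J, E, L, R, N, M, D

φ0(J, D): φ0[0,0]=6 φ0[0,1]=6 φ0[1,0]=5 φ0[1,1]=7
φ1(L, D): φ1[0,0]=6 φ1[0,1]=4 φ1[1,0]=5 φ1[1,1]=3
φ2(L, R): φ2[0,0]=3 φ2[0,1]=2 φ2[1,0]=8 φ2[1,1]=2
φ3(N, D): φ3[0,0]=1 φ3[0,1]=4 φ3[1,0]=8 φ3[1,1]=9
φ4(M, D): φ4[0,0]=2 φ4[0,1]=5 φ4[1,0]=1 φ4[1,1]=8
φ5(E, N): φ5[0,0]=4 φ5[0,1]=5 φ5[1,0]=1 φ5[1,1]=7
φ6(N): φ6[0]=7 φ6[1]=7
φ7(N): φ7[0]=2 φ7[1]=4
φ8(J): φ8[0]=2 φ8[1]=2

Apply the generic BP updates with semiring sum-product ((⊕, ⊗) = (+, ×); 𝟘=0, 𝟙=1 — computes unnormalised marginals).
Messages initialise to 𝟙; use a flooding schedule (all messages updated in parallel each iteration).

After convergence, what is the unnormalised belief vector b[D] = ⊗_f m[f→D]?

b[D] = [14562240, 55837600]

init: all messages = 𝟙 over 2 values
r1 m[φ0→J] = [12, 12]
r1 m[φ0→D] = [11, 13]
r1 m[φ1→L] = [10, 8]
r1 m[φ1→D] = [11, 7]
r1 m[φ2→L] = [5, 10]
r1 m[φ2→R] = [11, 4]
r1 m[φ3→N] = [5, 17]
r1 m[φ3→D] = [9, 13]
r1 m[φ4→M] = [7, 9]
r1 m[φ4→D] = [3, 13]
r1 m[φ5→E] = [9, 8]
r1 m[φ5→N] = [5, 12]
r1 m[φ6→N] = [7, 7]
r1 m[φ7→N] = [2, 4]
r1 m[φ8→J] = [2, 2]
r1 m[J→φ0] = [1, 1]
r1 m[J→φ8] = [1, 1]
r1 m[E→φ5] = [1, 1]
r1 m[L→φ1] = [1, 1]
r1 m[L→φ2] = [1, 1]
r1 m[R→φ2] = [1, 1]
r1 m[N→φ3] = [1, 1]
r1 m[N→φ5] = [1, 1]
r1 m[N→φ6] = [1, 1]
r1 m[N→φ7] = [1, 1]
r1 m[M→φ4] = [1, 1]
r1 m[D→φ0] = [1, 1]
r1 m[D→φ1] = [1, 1]
r1 m[D→φ3] = [1, 1]
r1 m[D→φ4] = [1, 1]
r2 m[φ0→J] = [12, 12]
r2 m[φ0→D] = [11, 13]
r2 m[φ1→L] = [10, 8]
r2 m[φ1→D] = [11, 7]
r2 m[φ2→L] = [5, 10]
r2 m[φ2→R] = [11, 4]
r2 m[φ3→N] = [5, 17]
r2 m[φ3→D] = [9, 13]
r2 m[φ4→M] = [7, 9]
r2 m[φ4→D] = [3, 13]
r2 m[φ5→E] = [9, 8]
r2 m[φ5→N] = [5, 12]
r2 m[φ6→N] = [7, 7]
r2 m[φ7→N] = [2, 4]
r2 m[φ8→J] = [2, 2]
r2 m[J→φ0] = [2, 2]
r2 m[J→φ8] = [12, 12]
r2 m[E→φ5] = [1, 1]
r2 m[L→φ1] = [5, 10]
r2 m[L→φ2] = [10, 8]
r2 m[R→φ2] = [1, 1]
r2 m[N→φ3] = [70, 336]
r2 m[N→φ5] = [70, 476]
r2 m[N→φ6] = [50, 816]
r2 m[N→φ7] = [175, 1428]
r2 m[M→φ4] = [1, 1]
r2 m[D→φ0] = [297, 1183]
r2 m[D→φ1] = [297, 2197]
r2 m[D→φ3] = [363, 1183]
r2 m[D→φ4] = [1089, 1183]
r3 m[φ0→J] = [8880, 9766]
r3 m[φ0→D] = [22, 26]
r3 m[φ1→L] = [10570, 8076]
r3 m[φ1→D] = [80, 50]
r3 m[φ2→L] = [5, 10]
r3 m[φ2→R] = [94, 36]
r3 m[φ3→N] = [5095, 13551]
r3 m[φ3→D] = [2758, 3304]
r3 m[φ4→M] = [8093, 10553]
r3 m[φ4→D] = [3, 13]
r3 m[φ5→E] = [2660, 3402]
r3 m[φ5→N] = [5, 12]
r3 m[φ6→N] = [7, 7]
r3 m[φ7→N] = [2, 4]
r3 m[φ8→J] = [2, 2]
r3 m[J→φ0] = [2, 2]
r3 m[J→φ8] = [12, 12]
r3 m[E→φ5] = [1, 1]
r3 m[L→φ1] = [5, 10]
r3 m[L→φ2] = [10, 8]
r3 m[R→φ2] = [1, 1]
r3 m[N→φ3] = [70, 336]
r3 m[N→φ5] = [70, 476]
r3 m[N→φ6] = [50, 816]
r3 m[N→φ7] = [175, 1428]
r3 m[M→φ4] = [1, 1]
r3 m[D→φ0] = [297, 1183]
r3 m[D→φ1] = [297, 2197]
r3 m[D→φ3] = [363, 1183]
r3 m[D→φ4] = [1089, 1183]
r4 m[φ0→J] = [8880, 9766]
r4 m[φ0→D] = [22, 26]
r4 m[φ1→L] = [10570, 8076]
r4 m[φ1→D] = [80, 50]
r4 m[φ2→L] = [5, 10]
r4 m[φ2→R] = [94, 36]
r4 m[φ3→N] = [5095, 13551]
r4 m[φ3→D] = [2758, 3304]
r4 m[φ4→M] = [8093, 10553]
r4 m[φ4→D] = [3, 13]
r4 m[φ5→E] = [2660, 3402]
r4 m[φ5→N] = [5, 12]
r4 m[φ6→N] = [7, 7]
r4 m[φ7→N] = [2, 4]
r4 m[φ8→J] = [2, 2]
r4 m[J→φ0] = [2, 2]
r4 m[J→φ8] = [8880, 9766]
r4 m[E→φ5] = [1, 1]
r4 m[L→φ1] = [5, 10]
r4 m[L→φ2] = [10570, 8076]
r4 m[R→φ2] = [1, 1]
r4 m[N→φ3] = [70, 336]
r4 m[N→φ5] = [71330, 379428]
r4 m[N→φ6] = [50950, 650448]
r4 m[N→φ7] = [178325, 1138284]
r4 m[M→φ4] = [1, 1]
r4 m[D→φ0] = [661920, 2147600]
r4 m[D→φ1] = [182028, 1116752]
r4 m[D→φ3] = [5280, 16900]
r4 m[D→φ4] = [4854080, 4295200]
r5 m[φ0→J] = [16857120, 18342800]
r5 m[φ0→D] = [22, 26]
r5 m[φ1→L] = [5559176, 4260396]
r5 m[φ1→D] = [80, 50]
r5 m[φ2→L] = [5, 10]
r5 m[φ2→R] = [96318, 37292]
r5 m[φ3→N] = [72880, 194340]
r5 m[φ3→D] = [2758, 3304]
r5 m[φ4→M] = [31184160, 39215680]
r5 m[φ4→D] = [3, 13]
r5 m[φ5→E] = [2182460, 2727326]
r5 m[φ5→N] = [5, 12]
r5 m[φ6→N] = [7, 7]
r5 m[φ7→N] = [2, 4]
r5 m[φ8→J] = [2, 2]
r5 m[J→φ0] = [2, 2]
r5 m[J→φ8] = [8880, 9766]
r5 m[E→φ5] = [1, 1]
r5 m[L→φ1] = [5, 10]
r5 m[L→φ2] = [10570, 8076]
r5 m[R→φ2] = [1, 1]
r5 m[N→φ3] = [70, 336]
r5 m[N→φ5] = [71330, 379428]
r5 m[N→φ6] = [50950, 650448]
r5 m[N→φ7] = [178325, 1138284]
r5 m[M→φ4] = [1, 1]
r5 m[D→φ0] = [661920, 2147600]
r5 m[D→φ1] = [182028, 1116752]
r5 m[D→φ3] = [5280, 16900]
r5 m[D→φ4] = [4854080, 4295200]
r6 m[φ0→J] = [16857120, 18342800]
r6 m[φ0→D] = [22, 26]
r6 m[φ1→L] = [5559176, 4260396]
r6 m[φ1→D] = [80, 50]
r6 m[φ2→L] = [5, 10]
r6 m[φ2→R] = [96318, 37292]
r6 m[φ3→N] = [72880, 194340]
r6 m[φ3→D] = [2758, 3304]
r6 m[φ4→M] = [31184160, 39215680]
r6 m[φ4→D] = [3, 13]
r6 m[φ5→E] = [2182460, 2727326]
r6 m[φ5→N] = [5, 12]
r6 m[φ6→N] = [7, 7]
r6 m[φ7→N] = [2, 4]
r6 m[φ8→J] = [2, 2]
r6 m[J→φ0] = [2, 2]
r6 m[J→φ8] = [16857120, 18342800]
r6 m[E→φ5] = [1, 1]
r6 m[L→φ1] = [5, 10]
r6 m[L→φ2] = [5559176, 4260396]
r6 m[R→φ2] = [1, 1]
r6 m[N→φ3] = [70, 336]
r6 m[N→φ5] = [1020320, 5441520]
r6 m[N→φ6] = [728800, 9328320]
r6 m[N→φ7] = [2550800, 16324560]
r6 m[M→φ4] = [1, 1]
r6 m[D→φ0] = [661920, 2147600]
r6 m[D→φ1] = [182028, 1116752]
r6 m[D→φ3] = [5280, 16900]
r6 m[D→φ4] = [4854080, 4295200]
r7 m[φ0→J] = [16857120, 18342800]
r7 m[φ0→D] = [22, 26]
r7 m[φ1→L] = [5559176, 4260396]
r7 m[φ1→D] = [80, 50]
r7 m[φ2→L] = [5, 10]
r7 m[φ2→R] = [50760696, 19639144]
r7 m[φ3→N] = [72880, 194340]
r7 m[φ3→D] = [2758, 3304]
r7 m[φ4→M] = [31184160, 39215680]
r7 m[φ4→D] = [3, 13]
r7 m[φ5→E] = [31288880, 39110960]
r7 m[φ5→N] = [5, 12]
r7 m[φ6→N] = [7, 7]
r7 m[φ7→N] = [2, 4]
r7 m[φ8→J] = [2, 2]
r7 m[J→φ0] = [2, 2]
r7 m[J→φ8] = [16857120, 18342800]
r7 m[E→φ5] = [1, 1]
r7 m[L→φ1] = [5, 10]
r7 m[L→φ2] = [5559176, 4260396]
r7 m[R→φ2] = [1, 1]
r7 m[N→φ3] = [70, 336]
r7 m[N→φ5] = [1020320, 5441520]
r7 m[N→φ6] = [728800, 9328320]
r7 m[N→φ7] = [2550800, 16324560]
r7 m[M→φ4] = [1, 1]
r7 m[D→φ0] = [661920, 2147600]
r7 m[D→φ1] = [182028, 1116752]
r7 m[D→φ3] = [5280, 16900]
r7 m[D→φ4] = [4854080, 4295200]
r8 m[φ0→J] = [16857120, 18342800]
r8 m[φ0→D] = [22, 26]
r8 m[φ1→L] = [5559176, 4260396]
r8 m[φ1→D] = [80, 50]
r8 m[φ2→L] = [5, 10]
r8 m[φ2→R] = [50760696, 19639144]
r8 m[φ3→N] = [72880, 194340]
r8 m[φ3→D] = [2758, 3304]
r8 m[φ4→M] = [31184160, 39215680]
r8 m[φ4→D] = [3, 13]
r8 m[φ5→E] = [31288880, 39110960]
r8 m[φ5→N] = [5, 12]
r8 m[φ6→N] = [7, 7]
r8 m[φ7→N] = [2, 4]
r8 m[φ8→J] = [2, 2]
r8 m[J→φ0] = [2, 2]
r8 m[J→φ8] = [16857120, 18342800]
r8 m[E→φ5] = [1, 1]
r8 m[L→φ1] = [5, 10]
r8 m[L→φ2] = [5559176, 4260396]
r8 m[R→φ2] = [1, 1]
r8 m[N→φ3] = [70, 336]
r8 m[N→φ5] = [1020320, 5441520]
r8 m[N→φ6] = [728800, 9328320]
r8 m[N→φ7] = [2550800, 16324560]
r8 m[M→φ4] = [1, 1]
r8 m[D→φ0] = [661920, 2147600]
r8 m[D→φ1] = [182028, 1116752]
r8 m[D→φ3] = [5280, 16900]
r8 m[D→φ4] = [4854080, 4295200]
fixed point reached at round 8
b[D] = ⊗ incoming = [14562240, 55837600]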